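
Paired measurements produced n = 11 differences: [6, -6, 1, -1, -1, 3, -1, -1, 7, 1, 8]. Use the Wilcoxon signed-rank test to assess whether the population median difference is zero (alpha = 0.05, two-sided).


Step 1: Drop any zero differences (none here) and take |d_i|.
|d| = [6, 6, 1, 1, 1, 3, 1, 1, 7, 1, 8]
Step 2: Midrank |d_i| (ties get averaged ranks).
ranks: |6|->8.5, |6|->8.5, |1|->3.5, |1|->3.5, |1|->3.5, |3|->7, |1|->3.5, |1|->3.5, |7|->10, |1|->3.5, |8|->11
Step 3: Attach original signs; sum ranks with positive sign and with negative sign.
W+ = 8.5 + 3.5 + 7 + 10 + 3.5 + 11 = 43.5
W- = 8.5 + 3.5 + 3.5 + 3.5 + 3.5 = 22.5
(Check: W+ + W- = 66 should equal n(n+1)/2 = 66.)
Step 4: Test statistic W = min(W+, W-) = 22.5.
Step 5: Ties in |d|, so use the tie-corrected normal approximation.
        E[W] = n(n+1)/4 = 11*12/4 = 33.
        Tie groups: |d|=1 (t=6), |d|=6 (t=2); sum(t^3 - t) = 216.
        Var[W] = n(n+1)(2n+1)/24 - sum(t^3-t)/48 = 3036/24 - 216/48 = 122.
        z = (W - E[W]) / sqrt(Var[W]) = (22.5 - 33) / 11.0454 = -0.9506.
        Two-sided p = 2*Phi(z) = 0.341795.
Step 6: alpha = 0.05. fail to reject H0.

W+ = 43.5, W- = 22.5, W = min = 22.5, p = 0.341795, fail to reject H0.


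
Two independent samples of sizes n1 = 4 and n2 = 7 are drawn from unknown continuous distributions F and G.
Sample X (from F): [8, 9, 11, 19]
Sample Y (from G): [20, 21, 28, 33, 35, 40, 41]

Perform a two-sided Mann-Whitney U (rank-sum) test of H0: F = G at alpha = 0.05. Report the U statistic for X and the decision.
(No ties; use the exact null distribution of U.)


Step 1: Combine and sort all 11 observations; assign midranks.
sorted (value, group): (8,X), (9,X), (11,X), (19,X), (20,Y), (21,Y), (28,Y), (33,Y), (35,Y), (40,Y), (41,Y)
ranks: 8->1, 9->2, 11->3, 19->4, 20->5, 21->6, 28->7, 33->8, 35->9, 40->10, 41->11
Step 2: Rank sum for X: R1 = 1 + 2 + 3 + 4 = 10.
Step 3: U_X = R1 - n1(n1+1)/2 = 10 - 4*5/2 = 10 - 10 = 0.
       U_Y = n1*n2 - U_X = 28 - 0 = 28.
Step 4: No ties, so the exact null distribution of U (based on enumerating the C(11,4) = 330 equally likely rank assignments) gives the two-sided p-value.
Step 5: p-value = 0.006061; compare to alpha = 0.05. reject H0.

U_X = 0, p = 0.006061, reject H0 at alpha = 0.05.


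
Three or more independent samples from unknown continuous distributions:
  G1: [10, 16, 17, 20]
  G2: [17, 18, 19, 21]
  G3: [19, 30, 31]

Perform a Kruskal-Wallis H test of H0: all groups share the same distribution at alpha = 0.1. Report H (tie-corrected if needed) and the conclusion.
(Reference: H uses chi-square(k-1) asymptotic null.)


Step 1: Combine all N = 11 observations and assign midranks.
sorted (value, group, rank): (10,G1,1), (16,G1,2), (17,G1,3.5), (17,G2,3.5), (18,G2,5), (19,G2,6.5), (19,G3,6.5), (20,G1,8), (21,G2,9), (30,G3,10), (31,G3,11)
Step 2: Sum ranks within each group.
R_1 = 14.5 (n_1 = 4)
R_2 = 24 (n_2 = 4)
R_3 = 27.5 (n_3 = 3)
Step 3: H = 12/(N(N+1)) * sum(R_i^2/n_i) - 3(N+1)
     = 12/(11*12) * (14.5^2/4 + 24^2/4 + 27.5^2/3) - 3*12
     = 0.090909 * 448.646 - 36
     = 4.785985.
Step 4: Ties present; correction factor C = 1 - 12/(11^3 - 11) = 0.990909. Corrected H = 4.785985 / 0.990909 = 4.829893.
Step 5: Under H0, H ~ chi^2(2); p-value = 0.089372.
Step 6: alpha = 0.1. reject H0.

H = 4.8299, df = 2, p = 0.089372, reject H0.


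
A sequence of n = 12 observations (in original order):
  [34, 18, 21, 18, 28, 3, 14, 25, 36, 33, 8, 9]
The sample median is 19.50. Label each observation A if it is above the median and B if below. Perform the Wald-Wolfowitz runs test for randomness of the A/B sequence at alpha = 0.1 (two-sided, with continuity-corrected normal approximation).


Step 1: Compute median = 19.50; label A = above, B = below.
Labels in order: ABABABBAAABB  (n_A = 6, n_B = 6)
Step 2: Count runs R = 8.
Step 3: Under H0 (random ordering), E[R] = 2*n_A*n_B/(n_A+n_B) + 1 = 2*6*6/12 + 1 = 7.0000.
        Var[R] = 2*n_A*n_B*(2*n_A*n_B - n_A - n_B) / ((n_A+n_B)^2 * (n_A+n_B-1)) = 4320/1584 = 2.7273.
        SD[R] = 1.6514.
Step 4: Continuity-corrected z = (R - 0.5 - E[R]) / SD[R] = (8 - 0.5 - 7.0000) / 1.6514 = 0.3028.
Step 5: Two-sided p-value via normal approximation = 2*(1 - Phi(|z|)) = 0.762069.
Step 6: alpha = 0.1. fail to reject H0.

R = 8, z = 0.3028, p = 0.762069, fail to reject H0.


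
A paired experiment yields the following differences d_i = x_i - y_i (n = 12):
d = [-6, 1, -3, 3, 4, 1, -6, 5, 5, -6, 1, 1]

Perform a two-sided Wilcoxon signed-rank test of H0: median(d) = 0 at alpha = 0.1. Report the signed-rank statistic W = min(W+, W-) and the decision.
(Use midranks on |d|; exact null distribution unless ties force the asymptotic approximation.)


Step 1: Drop any zero differences (none here) and take |d_i|.
|d| = [6, 1, 3, 3, 4, 1, 6, 5, 5, 6, 1, 1]
Step 2: Midrank |d_i| (ties get averaged ranks).
ranks: |6|->11, |1|->2.5, |3|->5.5, |3|->5.5, |4|->7, |1|->2.5, |6|->11, |5|->8.5, |5|->8.5, |6|->11, |1|->2.5, |1|->2.5
Step 3: Attach original signs; sum ranks with positive sign and with negative sign.
W+ = 2.5 + 5.5 + 7 + 2.5 + 8.5 + 8.5 + 2.5 + 2.5 = 39.5
W- = 11 + 5.5 + 11 + 11 = 38.5
(Check: W+ + W- = 78 should equal n(n+1)/2 = 78.)
Step 4: Test statistic W = min(W+, W-) = 38.5.
Step 5: Ties in |d|, so use the tie-corrected normal approximation.
        E[W] = n(n+1)/4 = 12*13/4 = 39.
        Tie groups: |d|=1 (t=4), |d|=3 (t=2), |d|=5 (t=2), |d|=6 (t=3); sum(t^3 - t) = 96.
        Var[W] = n(n+1)(2n+1)/24 - sum(t^3-t)/48 = 3900/24 - 96/48 = 160.5.
        z = (W - E[W]) / sqrt(Var[W]) = (38.5 - 39) / 12.6689 = -0.0395.
        Two-sided p = 2*Phi(z) = 0.968518.
Step 6: alpha = 0.1. fail to reject H0.

W+ = 39.5, W- = 38.5, W = min = 38.5, p = 0.968518, fail to reject H0.


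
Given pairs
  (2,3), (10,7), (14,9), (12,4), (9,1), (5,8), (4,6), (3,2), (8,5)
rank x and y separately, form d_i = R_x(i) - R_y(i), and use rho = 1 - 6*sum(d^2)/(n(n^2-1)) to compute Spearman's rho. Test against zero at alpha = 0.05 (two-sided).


Step 1: Rank x and y separately (midranks; no ties here).
rank(x): 2->1, 10->7, 14->9, 12->8, 9->6, 5->4, 4->3, 3->2, 8->5
rank(y): 3->3, 7->7, 9->9, 4->4, 1->1, 8->8, 6->6, 2->2, 5->5
Step 2: d_i = R_x(i) - R_y(i); compute d_i^2.
  (1-3)^2=4, (7-7)^2=0, (9-9)^2=0, (8-4)^2=16, (6-1)^2=25, (4-8)^2=16, (3-6)^2=9, (2-2)^2=0, (5-5)^2=0
sum(d^2) = 70.
Step 3: rho = 1 - 6*70 / (9*(9^2 - 1)) = 1 - 420/720 = 0.416667.
Step 4: Under H0, t = rho * sqrt((n-2)/(1-rho^2)) = 1.2127 ~ t(7).
Step 5: Two-sided p-value from the t-distribution with 7 df = 0.264586.
Step 6: alpha = 0.05. fail to reject H0.

rho = 0.4167, p = 0.264586, fail to reject H0 at alpha = 0.05.


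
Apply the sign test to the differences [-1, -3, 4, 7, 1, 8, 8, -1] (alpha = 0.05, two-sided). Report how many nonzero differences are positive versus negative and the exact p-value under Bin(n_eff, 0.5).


Step 1: Discard zero differences. Original n = 8; n_eff = number of nonzero differences = 8.
Nonzero differences (with sign): -1, -3, +4, +7, +1, +8, +8, -1
Step 2: Count signs: positive = 5, negative = 3.
Step 3: Under H0: P(positive) = 0.5, so the number of positives S ~ Bin(8, 0.5).
Step 4: Two-sided exact p-value = sum of Bin(8,0.5) probabilities at or below the observed probability = 0.726562.
Step 5: alpha = 0.05. fail to reject H0.

n_eff = 8, pos = 5, neg = 3, p = 0.726562, fail to reject H0.


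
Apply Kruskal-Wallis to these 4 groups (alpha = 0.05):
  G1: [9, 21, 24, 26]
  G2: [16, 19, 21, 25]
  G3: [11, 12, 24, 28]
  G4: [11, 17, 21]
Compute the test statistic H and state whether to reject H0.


Step 1: Combine all N = 15 observations and assign midranks.
sorted (value, group, rank): (9,G1,1), (11,G3,2.5), (11,G4,2.5), (12,G3,4), (16,G2,5), (17,G4,6), (19,G2,7), (21,G1,9), (21,G2,9), (21,G4,9), (24,G1,11.5), (24,G3,11.5), (25,G2,13), (26,G1,14), (28,G3,15)
Step 2: Sum ranks within each group.
R_1 = 35.5 (n_1 = 4)
R_2 = 34 (n_2 = 4)
R_3 = 33 (n_3 = 4)
R_4 = 17.5 (n_4 = 3)
Step 3: H = 12/(N(N+1)) * sum(R_i^2/n_i) - 3(N+1)
     = 12/(15*16) * (35.5^2/4 + 34^2/4 + 33^2/4 + 17.5^2/3) - 3*16
     = 0.050000 * 978.396 - 48
     = 0.919792.
Step 4: Ties present; correction factor C = 1 - 36/(15^3 - 15) = 0.989286. Corrected H = 0.919792 / 0.989286 = 0.929753.
Step 5: Under H0, H ~ chi^2(3); p-value = 0.818242.
Step 6: alpha = 0.05. fail to reject H0.

H = 0.9298, df = 3, p = 0.818242, fail to reject H0.


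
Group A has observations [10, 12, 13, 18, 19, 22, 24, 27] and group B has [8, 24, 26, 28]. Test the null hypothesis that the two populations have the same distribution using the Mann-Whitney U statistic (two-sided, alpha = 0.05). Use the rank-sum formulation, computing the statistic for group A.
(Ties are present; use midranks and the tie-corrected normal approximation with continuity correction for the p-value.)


Step 1: Combine and sort all 12 observations; assign midranks.
sorted (value, group): (8,Y), (10,X), (12,X), (13,X), (18,X), (19,X), (22,X), (24,X), (24,Y), (26,Y), (27,X), (28,Y)
ranks: 8->1, 10->2, 12->3, 13->4, 18->5, 19->6, 22->7, 24->8.5, 24->8.5, 26->10, 27->11, 28->12
Step 2: Rank sum for X: R1 = 2 + 3 + 4 + 5 + 6 + 7 + 8.5 + 11 = 46.5.
Step 3: U_X = R1 - n1(n1+1)/2 = 46.5 - 8*9/2 = 46.5 - 36 = 10.5.
       U_Y = n1*n2 - U_X = 32 - 10.5 = 21.5.
Step 4: Ties are present, so use the tie-corrected normal approximation (with continuity correction) for the p-value.
Step 5: p-value = 0.394938; compare to alpha = 0.05. fail to reject H0.

U_X = 10.5, p = 0.394938, fail to reject H0 at alpha = 0.05.


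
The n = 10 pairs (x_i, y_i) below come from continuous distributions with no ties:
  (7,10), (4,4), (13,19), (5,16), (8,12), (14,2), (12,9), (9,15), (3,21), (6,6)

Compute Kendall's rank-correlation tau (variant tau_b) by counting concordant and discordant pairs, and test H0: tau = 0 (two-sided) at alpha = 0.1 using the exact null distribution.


Step 1: Enumerate the 45 unordered pairs (i,j) with i<j and classify each by sign(x_j-x_i) * sign(y_j-y_i).
  (1,2):dx=-3,dy=-6->C; (1,3):dx=+6,dy=+9->C; (1,4):dx=-2,dy=+6->D; (1,5):dx=+1,dy=+2->C
  (1,6):dx=+7,dy=-8->D; (1,7):dx=+5,dy=-1->D; (1,8):dx=+2,dy=+5->C; (1,9):dx=-4,dy=+11->D
  (1,10):dx=-1,dy=-4->C; (2,3):dx=+9,dy=+15->C; (2,4):dx=+1,dy=+12->C; (2,5):dx=+4,dy=+8->C
  (2,6):dx=+10,dy=-2->D; (2,7):dx=+8,dy=+5->C; (2,8):dx=+5,dy=+11->C; (2,9):dx=-1,dy=+17->D
  (2,10):dx=+2,dy=+2->C; (3,4):dx=-8,dy=-3->C; (3,5):dx=-5,dy=-7->C; (3,6):dx=+1,dy=-17->D
  (3,7):dx=-1,dy=-10->C; (3,8):dx=-4,dy=-4->C; (3,9):dx=-10,dy=+2->D; (3,10):dx=-7,dy=-13->C
  (4,5):dx=+3,dy=-4->D; (4,6):dx=+9,dy=-14->D; (4,7):dx=+7,dy=-7->D; (4,8):dx=+4,dy=-1->D
  (4,9):dx=-2,dy=+5->D; (4,10):dx=+1,dy=-10->D; (5,6):dx=+6,dy=-10->D; (5,7):dx=+4,dy=-3->D
  (5,8):dx=+1,dy=+3->C; (5,9):dx=-5,dy=+9->D; (5,10):dx=-2,dy=-6->C; (6,7):dx=-2,dy=+7->D
  (6,8):dx=-5,dy=+13->D; (6,9):dx=-11,dy=+19->D; (6,10):dx=-8,dy=+4->D; (7,8):dx=-3,dy=+6->D
  (7,9):dx=-9,dy=+12->D; (7,10):dx=-6,dy=-3->C; (8,9):dx=-6,dy=+6->D; (8,10):dx=-3,dy=-9->C
  (9,10):dx=+3,dy=-15->D
Step 2: C = 20, D = 25, total pairs = 45.
Step 3: tau = (C - D)/(n(n-1)/2) = (20 - 25)/45 = -0.111111.
Step 4: Exact two-sided p-value (enumerate n! = 3628800 permutations of y under H0): p = 0.727490.
Step 5: alpha = 0.1. fail to reject H0.

tau_b = -0.1111 (C=20, D=25), p = 0.727490, fail to reject H0.


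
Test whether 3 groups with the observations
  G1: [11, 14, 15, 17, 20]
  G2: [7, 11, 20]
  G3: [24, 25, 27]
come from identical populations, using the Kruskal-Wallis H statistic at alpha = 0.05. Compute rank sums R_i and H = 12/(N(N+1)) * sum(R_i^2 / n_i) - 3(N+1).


Step 1: Combine all N = 11 observations and assign midranks.
sorted (value, group, rank): (7,G2,1), (11,G1,2.5), (11,G2,2.5), (14,G1,4), (15,G1,5), (17,G1,6), (20,G1,7.5), (20,G2,7.5), (24,G3,9), (25,G3,10), (27,G3,11)
Step 2: Sum ranks within each group.
R_1 = 25 (n_1 = 5)
R_2 = 11 (n_2 = 3)
R_3 = 30 (n_3 = 3)
Step 3: H = 12/(N(N+1)) * sum(R_i^2/n_i) - 3(N+1)
     = 12/(11*12) * (25^2/5 + 11^2/3 + 30^2/3) - 3*12
     = 0.090909 * 465.333 - 36
     = 6.303030.
Step 4: Ties present; correction factor C = 1 - 12/(11^3 - 11) = 0.990909. Corrected H = 6.303030 / 0.990909 = 6.360856.
Step 5: Under H0, H ~ chi^2(2); p-value = 0.041568.
Step 6: alpha = 0.05. reject H0.

H = 6.3609, df = 2, p = 0.041568, reject H0.


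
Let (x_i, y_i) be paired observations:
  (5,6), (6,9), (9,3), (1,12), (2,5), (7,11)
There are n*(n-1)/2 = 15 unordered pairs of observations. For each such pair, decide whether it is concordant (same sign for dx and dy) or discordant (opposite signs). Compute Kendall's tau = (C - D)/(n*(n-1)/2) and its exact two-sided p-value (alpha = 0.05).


Step 1: Enumerate the 15 unordered pairs (i,j) with i<j and classify each by sign(x_j-x_i) * sign(y_j-y_i).
  (1,2):dx=+1,dy=+3->C; (1,3):dx=+4,dy=-3->D; (1,4):dx=-4,dy=+6->D; (1,5):dx=-3,dy=-1->C
  (1,6):dx=+2,dy=+5->C; (2,3):dx=+3,dy=-6->D; (2,4):dx=-5,dy=+3->D; (2,5):dx=-4,dy=-4->C
  (2,6):dx=+1,dy=+2->C; (3,4):dx=-8,dy=+9->D; (3,5):dx=-7,dy=+2->D; (3,6):dx=-2,dy=+8->D
  (4,5):dx=+1,dy=-7->D; (4,6):dx=+6,dy=-1->D; (5,6):dx=+5,dy=+6->C
Step 2: C = 6, D = 9, total pairs = 15.
Step 3: tau = (C - D)/(n(n-1)/2) = (6 - 9)/15 = -0.200000.
Step 4: Exact two-sided p-value (enumerate n! = 720 permutations of y under H0): p = 0.719444.
Step 5: alpha = 0.05. fail to reject H0.

tau_b = -0.2000 (C=6, D=9), p = 0.719444, fail to reject H0.


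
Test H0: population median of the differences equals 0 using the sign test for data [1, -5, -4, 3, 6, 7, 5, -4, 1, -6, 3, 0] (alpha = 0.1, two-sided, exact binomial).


Step 1: Discard zero differences. Original n = 12; n_eff = number of nonzero differences = 11.
Nonzero differences (with sign): +1, -5, -4, +3, +6, +7, +5, -4, +1, -6, +3
Step 2: Count signs: positive = 7, negative = 4.
Step 3: Under H0: P(positive) = 0.5, so the number of positives S ~ Bin(11, 0.5).
Step 4: Two-sided exact p-value = sum of Bin(11,0.5) probabilities at or below the observed probability = 0.548828.
Step 5: alpha = 0.1. fail to reject H0.

n_eff = 11, pos = 7, neg = 4, p = 0.548828, fail to reject H0.


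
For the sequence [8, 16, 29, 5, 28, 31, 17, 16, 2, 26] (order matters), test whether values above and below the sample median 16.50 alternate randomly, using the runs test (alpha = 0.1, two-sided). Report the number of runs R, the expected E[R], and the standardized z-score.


Step 1: Compute median = 16.50; label A = above, B = below.
Labels in order: BBABAAABBA  (n_A = 5, n_B = 5)
Step 2: Count runs R = 6.
Step 3: Under H0 (random ordering), E[R] = 2*n_A*n_B/(n_A+n_B) + 1 = 2*5*5/10 + 1 = 6.0000.
        Var[R] = 2*n_A*n_B*(2*n_A*n_B - n_A - n_B) / ((n_A+n_B)^2 * (n_A+n_B-1)) = 2000/900 = 2.2222.
        SD[R] = 1.4907.
Step 4: R = E[R], so z = 0 with no continuity correction.
Step 5: Two-sided p-value via normal approximation = 2*(1 - Phi(|z|)) = 1.000000.
Step 6: alpha = 0.1. fail to reject H0.

R = 6, z = 0.0000, p = 1.000000, fail to reject H0.


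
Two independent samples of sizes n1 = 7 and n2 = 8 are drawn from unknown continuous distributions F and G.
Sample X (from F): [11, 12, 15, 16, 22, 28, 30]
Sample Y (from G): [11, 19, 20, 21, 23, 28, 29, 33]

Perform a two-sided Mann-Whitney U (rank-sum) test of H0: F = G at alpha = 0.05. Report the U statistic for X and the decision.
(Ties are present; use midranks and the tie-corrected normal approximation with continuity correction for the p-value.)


Step 1: Combine and sort all 15 observations; assign midranks.
sorted (value, group): (11,X), (11,Y), (12,X), (15,X), (16,X), (19,Y), (20,Y), (21,Y), (22,X), (23,Y), (28,X), (28,Y), (29,Y), (30,X), (33,Y)
ranks: 11->1.5, 11->1.5, 12->3, 15->4, 16->5, 19->6, 20->7, 21->8, 22->9, 23->10, 28->11.5, 28->11.5, 29->13, 30->14, 33->15
Step 2: Rank sum for X: R1 = 1.5 + 3 + 4 + 5 + 9 + 11.5 + 14 = 48.
Step 3: U_X = R1 - n1(n1+1)/2 = 48 - 7*8/2 = 48 - 28 = 20.
       U_Y = n1*n2 - U_X = 56 - 20 = 36.
Step 4: Ties are present, so use the tie-corrected normal approximation (with continuity correction) for the p-value.
Step 5: p-value = 0.384568; compare to alpha = 0.05. fail to reject H0.

U_X = 20, p = 0.384568, fail to reject H0 at alpha = 0.05.


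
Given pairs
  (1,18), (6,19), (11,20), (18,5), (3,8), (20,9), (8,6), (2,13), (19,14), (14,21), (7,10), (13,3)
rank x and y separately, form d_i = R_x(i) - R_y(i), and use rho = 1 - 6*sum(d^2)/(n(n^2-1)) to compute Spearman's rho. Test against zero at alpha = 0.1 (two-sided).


Step 1: Rank x and y separately (midranks; no ties here).
rank(x): 1->1, 6->4, 11->7, 18->10, 3->3, 20->12, 8->6, 2->2, 19->11, 14->9, 7->5, 13->8
rank(y): 18->9, 19->10, 20->11, 5->2, 8->4, 9->5, 6->3, 13->7, 14->8, 21->12, 10->6, 3->1
Step 2: d_i = R_x(i) - R_y(i); compute d_i^2.
  (1-9)^2=64, (4-10)^2=36, (7-11)^2=16, (10-2)^2=64, (3-4)^2=1, (12-5)^2=49, (6-3)^2=9, (2-7)^2=25, (11-8)^2=9, (9-12)^2=9, (5-6)^2=1, (8-1)^2=49
sum(d^2) = 332.
Step 3: rho = 1 - 6*332 / (12*(12^2 - 1)) = 1 - 1992/1716 = -0.160839.
Step 4: Under H0, t = rho * sqrt((n-2)/(1-rho^2)) = -0.5153 ~ t(10).
Step 5: Two-sided p-value from the t-distribution with 10 df = 0.617523.
Step 6: alpha = 0.1. fail to reject H0.

rho = -0.1608, p = 0.617523, fail to reject H0 at alpha = 0.1.


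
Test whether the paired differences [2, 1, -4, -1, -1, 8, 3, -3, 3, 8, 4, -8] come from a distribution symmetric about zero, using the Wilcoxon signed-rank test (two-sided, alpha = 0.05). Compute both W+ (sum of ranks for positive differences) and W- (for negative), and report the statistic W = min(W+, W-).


Step 1: Drop any zero differences (none here) and take |d_i|.
|d| = [2, 1, 4, 1, 1, 8, 3, 3, 3, 8, 4, 8]
Step 2: Midrank |d_i| (ties get averaged ranks).
ranks: |2|->4, |1|->2, |4|->8.5, |1|->2, |1|->2, |8|->11, |3|->6, |3|->6, |3|->6, |8|->11, |4|->8.5, |8|->11
Step 3: Attach original signs; sum ranks with positive sign and with negative sign.
W+ = 4 + 2 + 11 + 6 + 6 + 11 + 8.5 = 48.5
W- = 8.5 + 2 + 2 + 6 + 11 = 29.5
(Check: W+ + W- = 78 should equal n(n+1)/2 = 78.)
Step 4: Test statistic W = min(W+, W-) = 29.5.
Step 5: Ties in |d|, so use the tie-corrected normal approximation.
        E[W] = n(n+1)/4 = 12*13/4 = 39.
        Tie groups: |d|=1 (t=3), |d|=3 (t=3), |d|=4 (t=2), |d|=8 (t=3); sum(t^3 - t) = 78.
        Var[W] = n(n+1)(2n+1)/24 - sum(t^3-t)/48 = 3900/24 - 78/48 = 160.875.
        z = (W - E[W]) / sqrt(Var[W]) = (29.5 - 39) / 12.6837 = -0.7490.
        Two-sided p = 2*Phi(z) = 0.453860.
Step 6: alpha = 0.05. fail to reject H0.

W+ = 48.5, W- = 29.5, W = min = 29.5, p = 0.453860, fail to reject H0.


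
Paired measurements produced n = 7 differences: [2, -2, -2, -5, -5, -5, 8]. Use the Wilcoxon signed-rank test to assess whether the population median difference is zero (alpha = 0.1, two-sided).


Step 1: Drop any zero differences (none here) and take |d_i|.
|d| = [2, 2, 2, 5, 5, 5, 8]
Step 2: Midrank |d_i| (ties get averaged ranks).
ranks: |2|->2, |2|->2, |2|->2, |5|->5, |5|->5, |5|->5, |8|->7
Step 3: Attach original signs; sum ranks with positive sign and with negative sign.
W+ = 2 + 7 = 9
W- = 2 + 2 + 5 + 5 + 5 = 19
(Check: W+ + W- = 28 should equal n(n+1)/2 = 28.)
Step 4: Test statistic W = min(W+, W-) = 9.
Step 5: Ties in |d|, so use the tie-corrected normal approximation.
        E[W] = n(n+1)/4 = 7*8/4 = 14.
        Tie groups: |d|=2 (t=3), |d|=5 (t=3); sum(t^3 - t) = 48.
        Var[W] = n(n+1)(2n+1)/24 - sum(t^3-t)/48 = 840/24 - 48/48 = 34.
        z = (W - E[W]) / sqrt(Var[W]) = (9 - 14) / 5.8310 = -0.8575.
        Two-sided p = 2*Phi(z) = 0.391173.
Step 6: alpha = 0.1. fail to reject H0.

W+ = 9, W- = 19, W = min = 9, p = 0.391173, fail to reject H0.


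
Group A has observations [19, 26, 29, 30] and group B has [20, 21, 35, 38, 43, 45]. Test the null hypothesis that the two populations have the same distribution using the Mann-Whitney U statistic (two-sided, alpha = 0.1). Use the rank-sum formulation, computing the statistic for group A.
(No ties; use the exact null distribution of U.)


Step 1: Combine and sort all 10 observations; assign midranks.
sorted (value, group): (19,X), (20,Y), (21,Y), (26,X), (29,X), (30,X), (35,Y), (38,Y), (43,Y), (45,Y)
ranks: 19->1, 20->2, 21->3, 26->4, 29->5, 30->6, 35->7, 38->8, 43->9, 45->10
Step 2: Rank sum for X: R1 = 1 + 4 + 5 + 6 = 16.
Step 3: U_X = R1 - n1(n1+1)/2 = 16 - 4*5/2 = 16 - 10 = 6.
       U_Y = n1*n2 - U_X = 24 - 6 = 18.
Step 4: No ties, so the exact null distribution of U (based on enumerating the C(10,4) = 210 equally likely rank assignments) gives the two-sided p-value.
Step 5: p-value = 0.257143; compare to alpha = 0.1. fail to reject H0.

U_X = 6, p = 0.257143, fail to reject H0 at alpha = 0.1.


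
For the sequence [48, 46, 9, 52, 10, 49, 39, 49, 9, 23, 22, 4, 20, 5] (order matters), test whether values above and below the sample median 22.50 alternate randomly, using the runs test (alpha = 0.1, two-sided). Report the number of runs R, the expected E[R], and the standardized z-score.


Step 1: Compute median = 22.50; label A = above, B = below.
Labels in order: AABABAAABABBBB  (n_A = 7, n_B = 7)
Step 2: Count runs R = 8.
Step 3: Under H0 (random ordering), E[R] = 2*n_A*n_B/(n_A+n_B) + 1 = 2*7*7/14 + 1 = 8.0000.
        Var[R] = 2*n_A*n_B*(2*n_A*n_B - n_A - n_B) / ((n_A+n_B)^2 * (n_A+n_B-1)) = 8232/2548 = 3.2308.
        SD[R] = 1.7974.
Step 4: R = E[R], so z = 0 with no continuity correction.
Step 5: Two-sided p-value via normal approximation = 2*(1 - Phi(|z|)) = 1.000000.
Step 6: alpha = 0.1. fail to reject H0.

R = 8, z = 0.0000, p = 1.000000, fail to reject H0.


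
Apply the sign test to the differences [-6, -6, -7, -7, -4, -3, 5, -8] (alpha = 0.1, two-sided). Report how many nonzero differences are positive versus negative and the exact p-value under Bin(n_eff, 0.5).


Step 1: Discard zero differences. Original n = 8; n_eff = number of nonzero differences = 8.
Nonzero differences (with sign): -6, -6, -7, -7, -4, -3, +5, -8
Step 2: Count signs: positive = 1, negative = 7.
Step 3: Under H0: P(positive) = 0.5, so the number of positives S ~ Bin(8, 0.5).
Step 4: Two-sided exact p-value = sum of Bin(8,0.5) probabilities at or below the observed probability = 0.070312.
Step 5: alpha = 0.1. reject H0.

n_eff = 8, pos = 1, neg = 7, p = 0.070312, reject H0.


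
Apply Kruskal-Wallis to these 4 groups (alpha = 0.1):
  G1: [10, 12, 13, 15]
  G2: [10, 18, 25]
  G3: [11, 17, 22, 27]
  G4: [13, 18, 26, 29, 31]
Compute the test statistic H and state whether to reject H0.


Step 1: Combine all N = 16 observations and assign midranks.
sorted (value, group, rank): (10,G1,1.5), (10,G2,1.5), (11,G3,3), (12,G1,4), (13,G1,5.5), (13,G4,5.5), (15,G1,7), (17,G3,8), (18,G2,9.5), (18,G4,9.5), (22,G3,11), (25,G2,12), (26,G4,13), (27,G3,14), (29,G4,15), (31,G4,16)
Step 2: Sum ranks within each group.
R_1 = 18 (n_1 = 4)
R_2 = 23 (n_2 = 3)
R_3 = 36 (n_3 = 4)
R_4 = 59 (n_4 = 5)
Step 3: H = 12/(N(N+1)) * sum(R_i^2/n_i) - 3(N+1)
     = 12/(16*17) * (18^2/4 + 23^2/3 + 36^2/4 + 59^2/5) - 3*17
     = 0.044118 * 1277.53 - 51
     = 5.361765.
Step 4: Ties present; correction factor C = 1 - 18/(16^3 - 16) = 0.995588. Corrected H = 5.361765 / 0.995588 = 5.385524.
Step 5: Under H0, H ~ chi^2(3); p-value = 0.145648.
Step 6: alpha = 0.1. fail to reject H0.

H = 5.3855, df = 3, p = 0.145648, fail to reject H0.


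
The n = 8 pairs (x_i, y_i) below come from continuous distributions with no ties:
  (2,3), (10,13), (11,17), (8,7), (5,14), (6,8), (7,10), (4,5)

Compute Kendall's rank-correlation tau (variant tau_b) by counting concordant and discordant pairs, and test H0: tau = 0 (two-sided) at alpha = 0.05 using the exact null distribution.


Step 1: Enumerate the 28 unordered pairs (i,j) with i<j and classify each by sign(x_j-x_i) * sign(y_j-y_i).
  (1,2):dx=+8,dy=+10->C; (1,3):dx=+9,dy=+14->C; (1,4):dx=+6,dy=+4->C; (1,5):dx=+3,dy=+11->C
  (1,6):dx=+4,dy=+5->C; (1,7):dx=+5,dy=+7->C; (1,8):dx=+2,dy=+2->C; (2,3):dx=+1,dy=+4->C
  (2,4):dx=-2,dy=-6->C; (2,5):dx=-5,dy=+1->D; (2,6):dx=-4,dy=-5->C; (2,7):dx=-3,dy=-3->C
  (2,8):dx=-6,dy=-8->C; (3,4):dx=-3,dy=-10->C; (3,5):dx=-6,dy=-3->C; (3,6):dx=-5,dy=-9->C
  (3,7):dx=-4,dy=-7->C; (3,8):dx=-7,dy=-12->C; (4,5):dx=-3,dy=+7->D; (4,6):dx=-2,dy=+1->D
  (4,7):dx=-1,dy=+3->D; (4,8):dx=-4,dy=-2->C; (5,6):dx=+1,dy=-6->D; (5,7):dx=+2,dy=-4->D
  (5,8):dx=-1,dy=-9->C; (6,7):dx=+1,dy=+2->C; (6,8):dx=-2,dy=-3->C; (7,8):dx=-3,dy=-5->C
Step 2: C = 22, D = 6, total pairs = 28.
Step 3: tau = (C - D)/(n(n-1)/2) = (22 - 6)/28 = 0.571429.
Step 4: Exact two-sided p-value (enumerate n! = 40320 permutations of y under H0): p = 0.061012.
Step 5: alpha = 0.05. fail to reject H0.

tau_b = 0.5714 (C=22, D=6), p = 0.061012, fail to reject H0.


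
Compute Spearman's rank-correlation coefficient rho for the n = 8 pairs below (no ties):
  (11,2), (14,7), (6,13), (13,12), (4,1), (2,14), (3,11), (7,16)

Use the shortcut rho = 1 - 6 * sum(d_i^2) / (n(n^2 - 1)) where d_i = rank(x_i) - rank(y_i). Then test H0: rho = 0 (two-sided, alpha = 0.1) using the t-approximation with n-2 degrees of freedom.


Step 1: Rank x and y separately (midranks; no ties here).
rank(x): 11->6, 14->8, 6->4, 13->7, 4->3, 2->1, 3->2, 7->5
rank(y): 2->2, 7->3, 13->6, 12->5, 1->1, 14->7, 11->4, 16->8
Step 2: d_i = R_x(i) - R_y(i); compute d_i^2.
  (6-2)^2=16, (8-3)^2=25, (4-6)^2=4, (7-5)^2=4, (3-1)^2=4, (1-7)^2=36, (2-4)^2=4, (5-8)^2=9
sum(d^2) = 102.
Step 3: rho = 1 - 6*102 / (8*(8^2 - 1)) = 1 - 612/504 = -0.214286.
Step 4: Under H0, t = rho * sqrt((n-2)/(1-rho^2)) = -0.5374 ~ t(6).
Step 5: Two-sided p-value from the t-distribution with 6 df = 0.610344.
Step 6: alpha = 0.1. fail to reject H0.

rho = -0.2143, p = 0.610344, fail to reject H0 at alpha = 0.1.


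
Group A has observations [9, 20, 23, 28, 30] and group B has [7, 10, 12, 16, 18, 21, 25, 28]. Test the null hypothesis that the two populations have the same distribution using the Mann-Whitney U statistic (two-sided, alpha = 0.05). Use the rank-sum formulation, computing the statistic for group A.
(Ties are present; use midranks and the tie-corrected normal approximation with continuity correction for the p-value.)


Step 1: Combine and sort all 13 observations; assign midranks.
sorted (value, group): (7,Y), (9,X), (10,Y), (12,Y), (16,Y), (18,Y), (20,X), (21,Y), (23,X), (25,Y), (28,X), (28,Y), (30,X)
ranks: 7->1, 9->2, 10->3, 12->4, 16->5, 18->6, 20->7, 21->8, 23->9, 25->10, 28->11.5, 28->11.5, 30->13
Step 2: Rank sum for X: R1 = 2 + 7 + 9 + 11.5 + 13 = 42.5.
Step 3: U_X = R1 - n1(n1+1)/2 = 42.5 - 5*6/2 = 42.5 - 15 = 27.5.
       U_Y = n1*n2 - U_X = 40 - 27.5 = 12.5.
Step 4: Ties are present, so use the tie-corrected normal approximation (with continuity correction) for the p-value.
Step 5: p-value = 0.304842; compare to alpha = 0.05. fail to reject H0.

U_X = 27.5, p = 0.304842, fail to reject H0 at alpha = 0.05.


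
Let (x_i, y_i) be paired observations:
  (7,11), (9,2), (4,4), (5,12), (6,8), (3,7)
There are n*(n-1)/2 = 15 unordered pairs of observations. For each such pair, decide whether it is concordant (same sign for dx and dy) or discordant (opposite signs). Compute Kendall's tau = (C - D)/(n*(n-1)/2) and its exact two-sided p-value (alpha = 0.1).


Step 1: Enumerate the 15 unordered pairs (i,j) with i<j and classify each by sign(x_j-x_i) * sign(y_j-y_i).
  (1,2):dx=+2,dy=-9->D; (1,3):dx=-3,dy=-7->C; (1,4):dx=-2,dy=+1->D; (1,5):dx=-1,dy=-3->C
  (1,6):dx=-4,dy=-4->C; (2,3):dx=-5,dy=+2->D; (2,4):dx=-4,dy=+10->D; (2,5):dx=-3,dy=+6->D
  (2,6):dx=-6,dy=+5->D; (3,4):dx=+1,dy=+8->C; (3,5):dx=+2,dy=+4->C; (3,6):dx=-1,dy=+3->D
  (4,5):dx=+1,dy=-4->D; (4,6):dx=-2,dy=-5->C; (5,6):dx=-3,dy=-1->C
Step 2: C = 7, D = 8, total pairs = 15.
Step 3: tau = (C - D)/(n(n-1)/2) = (7 - 8)/15 = -0.066667.
Step 4: Exact two-sided p-value (enumerate n! = 720 permutations of y under H0): p = 1.000000.
Step 5: alpha = 0.1. fail to reject H0.

tau_b = -0.0667 (C=7, D=8), p = 1.000000, fail to reject H0.


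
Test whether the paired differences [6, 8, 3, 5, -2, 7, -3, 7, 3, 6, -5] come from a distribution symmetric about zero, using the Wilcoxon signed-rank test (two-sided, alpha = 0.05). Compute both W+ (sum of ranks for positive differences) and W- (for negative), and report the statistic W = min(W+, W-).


Step 1: Drop any zero differences (none here) and take |d_i|.
|d| = [6, 8, 3, 5, 2, 7, 3, 7, 3, 6, 5]
Step 2: Midrank |d_i| (ties get averaged ranks).
ranks: |6|->7.5, |8|->11, |3|->3, |5|->5.5, |2|->1, |7|->9.5, |3|->3, |7|->9.5, |3|->3, |6|->7.5, |5|->5.5
Step 3: Attach original signs; sum ranks with positive sign and with negative sign.
W+ = 7.5 + 11 + 3 + 5.5 + 9.5 + 9.5 + 3 + 7.5 = 56.5
W- = 1 + 3 + 5.5 = 9.5
(Check: W+ + W- = 66 should equal n(n+1)/2 = 66.)
Step 4: Test statistic W = min(W+, W-) = 9.5.
Step 5: Ties in |d|, so use the tie-corrected normal approximation.
        E[W] = n(n+1)/4 = 11*12/4 = 33.
        Tie groups: |d|=3 (t=3), |d|=5 (t=2), |d|=6 (t=2), |d|=7 (t=2); sum(t^3 - t) = 42.
        Var[W] = n(n+1)(2n+1)/24 - sum(t^3-t)/48 = 3036/24 - 42/48 = 125.625.
        z = (W - E[W]) / sqrt(Var[W]) = (9.5 - 33) / 11.2083 = -2.0967.
        Two-sided p = 2*Phi(z) = 0.036023.
Step 6: alpha = 0.05. reject H0.

W+ = 56.5, W- = 9.5, W = min = 9.5, p = 0.036023, reject H0.


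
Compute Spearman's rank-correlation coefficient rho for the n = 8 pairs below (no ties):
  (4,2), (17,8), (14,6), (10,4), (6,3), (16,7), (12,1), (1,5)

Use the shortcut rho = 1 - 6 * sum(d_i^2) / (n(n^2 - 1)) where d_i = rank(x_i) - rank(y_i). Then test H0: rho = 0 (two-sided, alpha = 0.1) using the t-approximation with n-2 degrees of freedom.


Step 1: Rank x and y separately (midranks; no ties here).
rank(x): 4->2, 17->8, 14->6, 10->4, 6->3, 16->7, 12->5, 1->1
rank(y): 2->2, 8->8, 6->6, 4->4, 3->3, 7->7, 1->1, 5->5
Step 2: d_i = R_x(i) - R_y(i); compute d_i^2.
  (2-2)^2=0, (8-8)^2=0, (6-6)^2=0, (4-4)^2=0, (3-3)^2=0, (7-7)^2=0, (5-1)^2=16, (1-5)^2=16
sum(d^2) = 32.
Step 3: rho = 1 - 6*32 / (8*(8^2 - 1)) = 1 - 192/504 = 0.619048.
Step 4: Under H0, t = rho * sqrt((n-2)/(1-rho^2)) = 1.9308 ~ t(6).
Step 5: Two-sided p-value from the t-distribution with 6 df = 0.101733.
Step 6: alpha = 0.1. fail to reject H0.

rho = 0.6190, p = 0.101733, fail to reject H0 at alpha = 0.1.


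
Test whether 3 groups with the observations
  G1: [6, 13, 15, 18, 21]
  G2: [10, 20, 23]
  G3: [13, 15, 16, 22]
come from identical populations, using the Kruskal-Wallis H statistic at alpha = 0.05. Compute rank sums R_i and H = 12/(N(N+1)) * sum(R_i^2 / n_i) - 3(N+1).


Step 1: Combine all N = 12 observations and assign midranks.
sorted (value, group, rank): (6,G1,1), (10,G2,2), (13,G1,3.5), (13,G3,3.5), (15,G1,5.5), (15,G3,5.5), (16,G3,7), (18,G1,8), (20,G2,9), (21,G1,10), (22,G3,11), (23,G2,12)
Step 2: Sum ranks within each group.
R_1 = 28 (n_1 = 5)
R_2 = 23 (n_2 = 3)
R_3 = 27 (n_3 = 4)
Step 3: H = 12/(N(N+1)) * sum(R_i^2/n_i) - 3(N+1)
     = 12/(12*13) * (28^2/5 + 23^2/3 + 27^2/4) - 3*13
     = 0.076923 * 515.383 - 39
     = 0.644872.
Step 4: Ties present; correction factor C = 1 - 12/(12^3 - 12) = 0.993007. Corrected H = 0.644872 / 0.993007 = 0.649413.
Step 5: Under H0, H ~ chi^2(2); p-value = 0.722739.
Step 6: alpha = 0.05. fail to reject H0.

H = 0.6494, df = 2, p = 0.722739, fail to reject H0.


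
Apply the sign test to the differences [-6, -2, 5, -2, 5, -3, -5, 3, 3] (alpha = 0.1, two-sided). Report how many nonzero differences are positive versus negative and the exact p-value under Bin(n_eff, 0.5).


Step 1: Discard zero differences. Original n = 9; n_eff = number of nonzero differences = 9.
Nonzero differences (with sign): -6, -2, +5, -2, +5, -3, -5, +3, +3
Step 2: Count signs: positive = 4, negative = 5.
Step 3: Under H0: P(positive) = 0.5, so the number of positives S ~ Bin(9, 0.5).
Step 4: Two-sided exact p-value = sum of Bin(9,0.5) probabilities at or below the observed probability = 1.000000.
Step 5: alpha = 0.1. fail to reject H0.

n_eff = 9, pos = 4, neg = 5, p = 1.000000, fail to reject H0.


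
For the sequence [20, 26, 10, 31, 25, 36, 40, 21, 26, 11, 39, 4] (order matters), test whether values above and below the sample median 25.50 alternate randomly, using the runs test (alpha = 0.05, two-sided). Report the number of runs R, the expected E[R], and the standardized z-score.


Step 1: Compute median = 25.50; label A = above, B = below.
Labels in order: BABABAABABAB  (n_A = 6, n_B = 6)
Step 2: Count runs R = 11.
Step 3: Under H0 (random ordering), E[R] = 2*n_A*n_B/(n_A+n_B) + 1 = 2*6*6/12 + 1 = 7.0000.
        Var[R] = 2*n_A*n_B*(2*n_A*n_B - n_A - n_B) / ((n_A+n_B)^2 * (n_A+n_B-1)) = 4320/1584 = 2.7273.
        SD[R] = 1.6514.
Step 4: Continuity-corrected z = (R - 0.5 - E[R]) / SD[R] = (11 - 0.5 - 7.0000) / 1.6514 = 2.1194.
Step 5: Two-sided p-value via normal approximation = 2*(1 - Phi(|z|)) = 0.034060.
Step 6: alpha = 0.05. reject H0.

R = 11, z = 2.1194, p = 0.034060, reject H0.


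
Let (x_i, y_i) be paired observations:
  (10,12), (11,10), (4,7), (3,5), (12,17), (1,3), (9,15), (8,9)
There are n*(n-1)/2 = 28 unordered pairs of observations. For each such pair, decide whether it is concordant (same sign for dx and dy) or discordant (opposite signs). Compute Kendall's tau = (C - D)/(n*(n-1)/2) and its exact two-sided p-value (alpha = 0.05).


Step 1: Enumerate the 28 unordered pairs (i,j) with i<j and classify each by sign(x_j-x_i) * sign(y_j-y_i).
  (1,2):dx=+1,dy=-2->D; (1,3):dx=-6,dy=-5->C; (1,4):dx=-7,dy=-7->C; (1,5):dx=+2,dy=+5->C
  (1,6):dx=-9,dy=-9->C; (1,7):dx=-1,dy=+3->D; (1,8):dx=-2,dy=-3->C; (2,3):dx=-7,dy=-3->C
  (2,4):dx=-8,dy=-5->C; (2,5):dx=+1,dy=+7->C; (2,6):dx=-10,dy=-7->C; (2,7):dx=-2,dy=+5->D
  (2,8):dx=-3,dy=-1->C; (3,4):dx=-1,dy=-2->C; (3,5):dx=+8,dy=+10->C; (3,6):dx=-3,dy=-4->C
  (3,7):dx=+5,dy=+8->C; (3,8):dx=+4,dy=+2->C; (4,5):dx=+9,dy=+12->C; (4,6):dx=-2,dy=-2->C
  (4,7):dx=+6,dy=+10->C; (4,8):dx=+5,dy=+4->C; (5,6):dx=-11,dy=-14->C; (5,7):dx=-3,dy=-2->C
  (5,8):dx=-4,dy=-8->C; (6,7):dx=+8,dy=+12->C; (6,8):dx=+7,dy=+6->C; (7,8):dx=-1,dy=-6->C
Step 2: C = 25, D = 3, total pairs = 28.
Step 3: tau = (C - D)/(n(n-1)/2) = (25 - 3)/28 = 0.785714.
Step 4: Exact two-sided p-value (enumerate n! = 40320 permutations of y under H0): p = 0.005506.
Step 5: alpha = 0.05. reject H0.

tau_b = 0.7857 (C=25, D=3), p = 0.005506, reject H0.


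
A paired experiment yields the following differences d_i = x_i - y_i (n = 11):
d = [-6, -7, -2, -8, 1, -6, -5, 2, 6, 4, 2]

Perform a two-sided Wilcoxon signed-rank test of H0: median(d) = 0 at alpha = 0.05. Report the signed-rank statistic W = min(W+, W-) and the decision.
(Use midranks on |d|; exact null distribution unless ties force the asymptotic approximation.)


Step 1: Drop any zero differences (none here) and take |d_i|.
|d| = [6, 7, 2, 8, 1, 6, 5, 2, 6, 4, 2]
Step 2: Midrank |d_i| (ties get averaged ranks).
ranks: |6|->8, |7|->10, |2|->3, |8|->11, |1|->1, |6|->8, |5|->6, |2|->3, |6|->8, |4|->5, |2|->3
Step 3: Attach original signs; sum ranks with positive sign and with negative sign.
W+ = 1 + 3 + 8 + 5 + 3 = 20
W- = 8 + 10 + 3 + 11 + 8 + 6 = 46
(Check: W+ + W- = 66 should equal n(n+1)/2 = 66.)
Step 4: Test statistic W = min(W+, W-) = 20.
Step 5: Ties in |d|, so use the tie-corrected normal approximation.
        E[W] = n(n+1)/4 = 11*12/4 = 33.
        Tie groups: |d|=2 (t=3), |d|=6 (t=3); sum(t^3 - t) = 48.
        Var[W] = n(n+1)(2n+1)/24 - sum(t^3-t)/48 = 3036/24 - 48/48 = 125.5.
        z = (W - E[W]) / sqrt(Var[W]) = (20 - 33) / 11.2027 = -1.1604.
        Two-sided p = 2*Phi(z) = 0.245871.
Step 6: alpha = 0.05. fail to reject H0.

W+ = 20, W- = 46, W = min = 20, p = 0.245871, fail to reject H0.


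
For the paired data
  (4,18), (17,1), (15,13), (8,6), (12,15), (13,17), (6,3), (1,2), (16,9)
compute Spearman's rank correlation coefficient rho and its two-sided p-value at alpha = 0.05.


Step 1: Rank x and y separately (midranks; no ties here).
rank(x): 4->2, 17->9, 15->7, 8->4, 12->5, 13->6, 6->3, 1->1, 16->8
rank(y): 18->9, 1->1, 13->6, 6->4, 15->7, 17->8, 3->3, 2->2, 9->5
Step 2: d_i = R_x(i) - R_y(i); compute d_i^2.
  (2-9)^2=49, (9-1)^2=64, (7-6)^2=1, (4-4)^2=0, (5-7)^2=4, (6-8)^2=4, (3-3)^2=0, (1-2)^2=1, (8-5)^2=9
sum(d^2) = 132.
Step 3: rho = 1 - 6*132 / (9*(9^2 - 1)) = 1 - 792/720 = -0.100000.
Step 4: Under H0, t = rho * sqrt((n-2)/(1-rho^2)) = -0.2659 ~ t(7).
Step 5: Two-sided p-value from the t-distribution with 7 df = 0.797972.
Step 6: alpha = 0.05. fail to reject H0.

rho = -0.1000, p = 0.797972, fail to reject H0 at alpha = 0.05.


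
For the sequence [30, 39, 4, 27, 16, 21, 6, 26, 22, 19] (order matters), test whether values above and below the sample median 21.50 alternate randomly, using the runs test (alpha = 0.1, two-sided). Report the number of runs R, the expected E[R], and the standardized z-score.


Step 1: Compute median = 21.50; label A = above, B = below.
Labels in order: AABABBBAAB  (n_A = 5, n_B = 5)
Step 2: Count runs R = 6.
Step 3: Under H0 (random ordering), E[R] = 2*n_A*n_B/(n_A+n_B) + 1 = 2*5*5/10 + 1 = 6.0000.
        Var[R] = 2*n_A*n_B*(2*n_A*n_B - n_A - n_B) / ((n_A+n_B)^2 * (n_A+n_B-1)) = 2000/900 = 2.2222.
        SD[R] = 1.4907.
Step 4: R = E[R], so z = 0 with no continuity correction.
Step 5: Two-sided p-value via normal approximation = 2*(1 - Phi(|z|)) = 1.000000.
Step 6: alpha = 0.1. fail to reject H0.

R = 6, z = 0.0000, p = 1.000000, fail to reject H0.


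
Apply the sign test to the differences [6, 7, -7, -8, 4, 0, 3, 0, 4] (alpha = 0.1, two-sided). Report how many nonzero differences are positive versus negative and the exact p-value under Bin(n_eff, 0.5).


Step 1: Discard zero differences. Original n = 9; n_eff = number of nonzero differences = 7.
Nonzero differences (with sign): +6, +7, -7, -8, +4, +3, +4
Step 2: Count signs: positive = 5, negative = 2.
Step 3: Under H0: P(positive) = 0.5, so the number of positives S ~ Bin(7, 0.5).
Step 4: Two-sided exact p-value = sum of Bin(7,0.5) probabilities at or below the observed probability = 0.453125.
Step 5: alpha = 0.1. fail to reject H0.

n_eff = 7, pos = 5, neg = 2, p = 0.453125, fail to reject H0.


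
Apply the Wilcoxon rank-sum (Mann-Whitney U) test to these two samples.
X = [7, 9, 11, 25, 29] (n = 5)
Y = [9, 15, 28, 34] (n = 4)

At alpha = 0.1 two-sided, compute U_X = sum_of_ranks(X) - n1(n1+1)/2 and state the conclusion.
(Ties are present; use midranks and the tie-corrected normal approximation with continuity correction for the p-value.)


Step 1: Combine and sort all 9 observations; assign midranks.
sorted (value, group): (7,X), (9,X), (9,Y), (11,X), (15,Y), (25,X), (28,Y), (29,X), (34,Y)
ranks: 7->1, 9->2.5, 9->2.5, 11->4, 15->5, 25->6, 28->7, 29->8, 34->9
Step 2: Rank sum for X: R1 = 1 + 2.5 + 4 + 6 + 8 = 21.5.
Step 3: U_X = R1 - n1(n1+1)/2 = 21.5 - 5*6/2 = 21.5 - 15 = 6.5.
       U_Y = n1*n2 - U_X = 20 - 6.5 = 13.5.
Step 4: Ties are present, so use the tie-corrected normal approximation (with continuity correction) for the p-value.
Step 5: p-value = 0.460558; compare to alpha = 0.1. fail to reject H0.

U_X = 6.5, p = 0.460558, fail to reject H0 at alpha = 0.1.


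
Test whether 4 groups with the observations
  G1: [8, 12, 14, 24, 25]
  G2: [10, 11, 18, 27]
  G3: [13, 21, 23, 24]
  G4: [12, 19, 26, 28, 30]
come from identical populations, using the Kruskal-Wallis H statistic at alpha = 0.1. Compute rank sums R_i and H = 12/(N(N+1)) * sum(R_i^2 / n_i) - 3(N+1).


Step 1: Combine all N = 18 observations and assign midranks.
sorted (value, group, rank): (8,G1,1), (10,G2,2), (11,G2,3), (12,G1,4.5), (12,G4,4.5), (13,G3,6), (14,G1,7), (18,G2,8), (19,G4,9), (21,G3,10), (23,G3,11), (24,G1,12.5), (24,G3,12.5), (25,G1,14), (26,G4,15), (27,G2,16), (28,G4,17), (30,G4,18)
Step 2: Sum ranks within each group.
R_1 = 39 (n_1 = 5)
R_2 = 29 (n_2 = 4)
R_3 = 39.5 (n_3 = 4)
R_4 = 63.5 (n_4 = 5)
Step 3: H = 12/(N(N+1)) * sum(R_i^2/n_i) - 3(N+1)
     = 12/(18*19) * (39^2/5 + 29^2/4 + 39.5^2/4 + 63.5^2/5) - 3*19
     = 0.035088 * 1710.96 - 57
     = 3.033772.
Step 4: Ties present; correction factor C = 1 - 12/(18^3 - 18) = 0.997936. Corrected H = 3.033772 / 0.997936 = 3.040047.
Step 5: Under H0, H ~ chi^2(3); p-value = 0.385492.
Step 6: alpha = 0.1. fail to reject H0.

H = 3.0400, df = 3, p = 0.385492, fail to reject H0.


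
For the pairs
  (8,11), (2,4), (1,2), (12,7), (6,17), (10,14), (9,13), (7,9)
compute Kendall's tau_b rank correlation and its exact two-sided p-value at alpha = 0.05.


Step 1: Enumerate the 28 unordered pairs (i,j) with i<j and classify each by sign(x_j-x_i) * sign(y_j-y_i).
  (1,2):dx=-6,dy=-7->C; (1,3):dx=-7,dy=-9->C; (1,4):dx=+4,dy=-4->D; (1,5):dx=-2,dy=+6->D
  (1,6):dx=+2,dy=+3->C; (1,7):dx=+1,dy=+2->C; (1,8):dx=-1,dy=-2->C; (2,3):dx=-1,dy=-2->C
  (2,4):dx=+10,dy=+3->C; (2,5):dx=+4,dy=+13->C; (2,6):dx=+8,dy=+10->C; (2,7):dx=+7,dy=+9->C
  (2,8):dx=+5,dy=+5->C; (3,4):dx=+11,dy=+5->C; (3,5):dx=+5,dy=+15->C; (3,6):dx=+9,dy=+12->C
  (3,7):dx=+8,dy=+11->C; (3,8):dx=+6,dy=+7->C; (4,5):dx=-6,dy=+10->D; (4,6):dx=-2,dy=+7->D
  (4,7):dx=-3,dy=+6->D; (4,8):dx=-5,dy=+2->D; (5,6):dx=+4,dy=-3->D; (5,7):dx=+3,dy=-4->D
  (5,8):dx=+1,dy=-8->D; (6,7):dx=-1,dy=-1->C; (6,8):dx=-3,dy=-5->C; (7,8):dx=-2,dy=-4->C
Step 2: C = 19, D = 9, total pairs = 28.
Step 3: tau = (C - D)/(n(n-1)/2) = (19 - 9)/28 = 0.357143.
Step 4: Exact two-sided p-value (enumerate n! = 40320 permutations of y under H0): p = 0.275099.
Step 5: alpha = 0.05. fail to reject H0.

tau_b = 0.3571 (C=19, D=9), p = 0.275099, fail to reject H0.
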